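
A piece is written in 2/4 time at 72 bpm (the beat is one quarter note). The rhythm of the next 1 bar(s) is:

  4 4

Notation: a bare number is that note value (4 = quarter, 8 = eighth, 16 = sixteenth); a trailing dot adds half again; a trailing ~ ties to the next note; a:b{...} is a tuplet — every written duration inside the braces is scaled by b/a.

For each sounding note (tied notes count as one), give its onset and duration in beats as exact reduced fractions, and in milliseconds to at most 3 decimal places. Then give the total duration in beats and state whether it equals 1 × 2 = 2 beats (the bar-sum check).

1) 0.0ms=0b +833.333ms=1b
2) 833.333ms=1b +833.333ms=1b
Σ=2b of 2 (72bpm 2/4) — PASS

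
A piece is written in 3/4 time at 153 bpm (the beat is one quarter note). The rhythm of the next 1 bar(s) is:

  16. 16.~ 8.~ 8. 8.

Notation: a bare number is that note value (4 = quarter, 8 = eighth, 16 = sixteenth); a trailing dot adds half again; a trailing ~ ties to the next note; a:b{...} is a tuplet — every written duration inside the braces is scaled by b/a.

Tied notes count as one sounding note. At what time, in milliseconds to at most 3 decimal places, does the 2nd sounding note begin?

1. 0.0ms @ 0 + 147.059ms (3/8)
2. 147.059ms @ 3/8 + 735.294ms (15/8)
3. 882.353ms @ 9/4 + 294.118ms (3/4)

note 2 onset = 3/8b = 147.059ms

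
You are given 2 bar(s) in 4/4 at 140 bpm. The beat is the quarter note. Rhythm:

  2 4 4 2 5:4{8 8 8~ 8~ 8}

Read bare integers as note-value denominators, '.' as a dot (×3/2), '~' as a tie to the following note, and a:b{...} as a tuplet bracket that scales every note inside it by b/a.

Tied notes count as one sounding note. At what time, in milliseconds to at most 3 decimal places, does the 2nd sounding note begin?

1. 0.0ms @ 0 + 857.143ms (2)
2. 857.143ms @ 2 + 428.571ms (1)
3. 1285.714ms @ 3 + 428.571ms (1)
4. 1714.286ms @ 4 + 857.143ms (2)
5. 2571.429ms @ 6 + 171.429ms (2/5)
6. 2742.857ms @ 32/5 + 171.429ms (2/5)
7. 2914.286ms @ 34/5 + 514.286ms (6/5)

note 2 onset = 2b = 857.143ms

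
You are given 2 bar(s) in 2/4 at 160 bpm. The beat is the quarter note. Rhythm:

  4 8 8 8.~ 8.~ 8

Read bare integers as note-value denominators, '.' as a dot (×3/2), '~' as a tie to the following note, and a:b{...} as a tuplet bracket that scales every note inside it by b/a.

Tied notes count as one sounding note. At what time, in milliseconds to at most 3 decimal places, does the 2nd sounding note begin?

1. 0.0ms @ 0 + 375.0ms (1)
2. 375.0ms @ 1 + 187.5ms (1/2)
3. 562.5ms @ 3/2 + 187.5ms (1/2)
4. 750.0ms @ 2 + 750.0ms (2)

note 2 onset = 1b = 375.0ms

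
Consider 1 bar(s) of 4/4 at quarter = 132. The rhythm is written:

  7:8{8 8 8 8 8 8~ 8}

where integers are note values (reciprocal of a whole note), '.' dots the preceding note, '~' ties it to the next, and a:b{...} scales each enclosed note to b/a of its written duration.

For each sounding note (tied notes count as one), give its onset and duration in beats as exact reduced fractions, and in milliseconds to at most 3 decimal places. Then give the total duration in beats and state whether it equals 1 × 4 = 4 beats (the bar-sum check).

1) 0.0ms=0b +259.74ms=4/7b
2) 259.74ms=4/7b +259.74ms=4/7b
3) 519.481ms=8/7b +259.74ms=4/7b
4) 779.221ms=12/7b +259.74ms=4/7b
5) 1038.961ms=16/7b +259.74ms=4/7b
6) 1298.701ms=20/7b +519.481ms=8/7b
Σ=4b of 4 (132bpm 4/4) — PASS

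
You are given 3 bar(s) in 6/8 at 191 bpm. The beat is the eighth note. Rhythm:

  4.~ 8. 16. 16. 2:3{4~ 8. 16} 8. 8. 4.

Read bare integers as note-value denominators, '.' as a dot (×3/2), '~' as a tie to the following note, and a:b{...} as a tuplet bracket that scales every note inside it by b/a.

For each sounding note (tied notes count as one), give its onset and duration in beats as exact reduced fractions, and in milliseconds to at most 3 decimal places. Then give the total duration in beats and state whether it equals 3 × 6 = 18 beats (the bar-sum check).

1) 0.0ms=0b +1413.613ms=9/2b
2) 1413.613ms=9/2b +235.602ms=3/4b
3) 1649.215ms=21/4b +235.602ms=3/4b
4) 1884.817ms=6b +1649.215ms=21/4b
5) 3534.031ms=45/4b +235.602ms=3/4b
6) 3769.634ms=12b +471.204ms=3/2b
7) 4240.838ms=27/2b +471.204ms=3/2b
8) 4712.042ms=15b +942.408ms=3b
Σ=18b of 18 (191bpm 6/8) — PASS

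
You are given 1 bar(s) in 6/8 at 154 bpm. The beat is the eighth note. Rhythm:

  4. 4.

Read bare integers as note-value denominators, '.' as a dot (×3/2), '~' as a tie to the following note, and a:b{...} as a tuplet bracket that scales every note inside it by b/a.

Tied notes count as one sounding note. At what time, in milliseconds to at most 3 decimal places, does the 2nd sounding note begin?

note 2 onset = 3b = 1168.831ms

1. 0.0ms @ 0 + 1168.831ms (3)
2. 1168.831ms @ 3 + 1168.831ms (3)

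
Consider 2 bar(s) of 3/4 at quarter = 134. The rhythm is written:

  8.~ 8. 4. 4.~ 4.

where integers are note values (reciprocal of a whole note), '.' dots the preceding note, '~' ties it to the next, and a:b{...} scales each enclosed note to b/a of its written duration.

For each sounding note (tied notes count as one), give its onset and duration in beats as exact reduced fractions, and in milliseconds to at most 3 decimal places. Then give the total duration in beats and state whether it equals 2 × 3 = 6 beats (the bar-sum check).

1) 0.0ms=0b +671.642ms=3/2b
2) 671.642ms=3/2b +671.642ms=3/2b
3) 1343.284ms=3b +1343.284ms=3b
Σ=6b of 6 (134bpm 3/4) — PASS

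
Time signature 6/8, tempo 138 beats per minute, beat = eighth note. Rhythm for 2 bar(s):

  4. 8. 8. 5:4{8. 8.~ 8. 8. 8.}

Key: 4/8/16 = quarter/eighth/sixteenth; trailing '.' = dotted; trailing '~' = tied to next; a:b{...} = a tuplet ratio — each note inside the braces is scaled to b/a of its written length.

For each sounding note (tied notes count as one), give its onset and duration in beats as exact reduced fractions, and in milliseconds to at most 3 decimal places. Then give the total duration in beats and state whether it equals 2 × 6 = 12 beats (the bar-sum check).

1) 0.0ms=0b +1304.348ms=3b
2) 1304.348ms=3b +652.174ms=3/2b
3) 1956.522ms=9/2b +652.174ms=3/2b
4) 2608.696ms=6b +521.739ms=6/5b
5) 3130.435ms=36/5b +1043.478ms=12/5b
6) 4173.913ms=48/5b +521.739ms=6/5b
7) 4695.652ms=54/5b +521.739ms=6/5b
Σ=12b of 12 (138bpm 6/8) — PASS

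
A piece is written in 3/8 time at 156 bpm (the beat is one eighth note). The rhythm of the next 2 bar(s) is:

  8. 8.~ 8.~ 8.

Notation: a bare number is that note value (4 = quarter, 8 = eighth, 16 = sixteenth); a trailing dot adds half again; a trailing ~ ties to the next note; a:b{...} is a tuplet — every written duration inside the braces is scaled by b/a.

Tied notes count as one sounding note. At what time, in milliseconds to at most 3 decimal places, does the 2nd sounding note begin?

1. 0.0ms @ 0 + 576.923ms (3/2)
2. 576.923ms @ 3/2 + 1730.769ms (9/2)

note 2 onset = 3/2b = 576.923ms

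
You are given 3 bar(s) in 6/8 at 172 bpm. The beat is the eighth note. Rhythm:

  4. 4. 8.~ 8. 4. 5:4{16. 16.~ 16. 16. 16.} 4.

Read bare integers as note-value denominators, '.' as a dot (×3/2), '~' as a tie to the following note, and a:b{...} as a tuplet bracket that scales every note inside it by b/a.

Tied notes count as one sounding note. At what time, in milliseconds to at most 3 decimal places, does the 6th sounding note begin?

1. 0.0ms @ 0 + 1046.512ms (3)
2. 1046.512ms @ 3 + 1046.512ms (3)
3. 2093.023ms @ 6 + 1046.512ms (3)
4. 3139.535ms @ 9 + 1046.512ms (3)
5. 4186.047ms @ 12 + 209.302ms (3/5)
6. 4395.349ms @ 63/5 + 418.605ms (6/5)
7. 4813.953ms @ 69/5 + 209.302ms (3/5)
8. 5023.256ms @ 72/5 + 209.302ms (3/5)
9. 5232.558ms @ 15 + 1046.512ms (3)

note 6 onset = 63/5b = 4395.349ms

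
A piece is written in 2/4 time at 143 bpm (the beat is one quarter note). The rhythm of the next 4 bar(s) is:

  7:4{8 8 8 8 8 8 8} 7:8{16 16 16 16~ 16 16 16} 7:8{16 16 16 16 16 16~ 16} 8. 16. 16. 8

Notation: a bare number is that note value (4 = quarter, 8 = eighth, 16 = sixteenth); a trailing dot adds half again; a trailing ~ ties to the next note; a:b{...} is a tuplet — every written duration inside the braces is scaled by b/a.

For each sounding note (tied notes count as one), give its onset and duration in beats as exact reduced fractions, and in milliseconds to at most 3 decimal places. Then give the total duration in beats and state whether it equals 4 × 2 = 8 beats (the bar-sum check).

1) 0.0ms=0b +119.88ms=2/7b
2) 119.88ms=2/7b +119.88ms=2/7b
3) 239.76ms=4/7b +119.88ms=2/7b
4) 359.64ms=6/7b +119.88ms=2/7b
5) 479.52ms=8/7b +119.88ms=2/7b
6) 599.401ms=10/7b +119.88ms=2/7b
7) 719.281ms=12/7b +119.88ms=2/7b
8) 839.161ms=2b +119.88ms=2/7b
9) 959.041ms=16/7b +119.88ms=2/7b
10) 1078.921ms=18/7b +119.88ms=2/7b
11) 1198.801ms=20/7b +239.76ms=4/7b
12) 1438.561ms=24/7b +119.88ms=2/7b
13) 1558.442ms=26/7b +119.88ms=2/7b
14) 1678.322ms=4b +119.88ms=2/7b
15) 1798.202ms=30/7b +119.88ms=2/7b
16) 1918.082ms=32/7b +119.88ms=2/7b
17) 2037.962ms=34/7b +119.88ms=2/7b
18) 2157.842ms=36/7b +119.88ms=2/7b
19) 2277.722ms=38/7b +239.76ms=4/7b
20) 2517.483ms=6b +314.685ms=3/4b
21) 2832.168ms=27/4b +157.343ms=3/8b
22) 2989.51ms=57/8b +157.343ms=3/8b
23) 3146.853ms=15/2b +209.79ms=1/2b
Σ=8b of 8 (143bpm 2/4) — PASS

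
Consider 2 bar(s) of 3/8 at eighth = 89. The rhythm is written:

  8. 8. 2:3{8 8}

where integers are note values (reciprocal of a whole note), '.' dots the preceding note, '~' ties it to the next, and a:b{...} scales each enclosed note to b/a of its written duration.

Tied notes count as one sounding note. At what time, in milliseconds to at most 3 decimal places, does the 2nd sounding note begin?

note 2 onset = 3/2b = 1011.236ms

1. 0.0ms @ 0 + 1011.236ms (3/2)
2. 1011.236ms @ 3/2 + 1011.236ms (3/2)
3. 2022.472ms @ 3 + 1011.236ms (3/2)
4. 3033.708ms @ 9/2 + 1011.236ms (3/2)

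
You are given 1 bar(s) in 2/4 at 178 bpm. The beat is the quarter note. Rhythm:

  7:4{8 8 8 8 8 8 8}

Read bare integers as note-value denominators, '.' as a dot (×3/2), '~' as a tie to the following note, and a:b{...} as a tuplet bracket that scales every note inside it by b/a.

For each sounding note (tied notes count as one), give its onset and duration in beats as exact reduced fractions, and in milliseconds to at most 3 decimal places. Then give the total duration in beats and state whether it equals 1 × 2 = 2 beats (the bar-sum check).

1) 0.0ms=0b +96.308ms=2/7b
2) 96.308ms=2/7b +96.308ms=2/7b
3) 192.616ms=4/7b +96.308ms=2/7b
4) 288.925ms=6/7b +96.308ms=2/7b
5) 385.233ms=8/7b +96.308ms=2/7b
6) 481.541ms=10/7b +96.308ms=2/7b
7) 577.849ms=12/7b +96.308ms=2/7b
Σ=2b of 2 (178bpm 2/4) — PASS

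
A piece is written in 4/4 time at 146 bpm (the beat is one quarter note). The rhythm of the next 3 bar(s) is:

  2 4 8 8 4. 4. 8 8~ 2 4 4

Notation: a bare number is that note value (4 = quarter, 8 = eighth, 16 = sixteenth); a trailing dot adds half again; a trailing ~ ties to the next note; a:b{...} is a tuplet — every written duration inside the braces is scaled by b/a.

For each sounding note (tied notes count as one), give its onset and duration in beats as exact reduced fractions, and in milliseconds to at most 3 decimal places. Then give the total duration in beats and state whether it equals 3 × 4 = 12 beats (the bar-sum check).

1) 0.0ms=0b +821.918ms=2b
2) 821.918ms=2b +410.959ms=1b
3) 1232.877ms=3b +205.479ms=1/2b
4) 1438.356ms=7/2b +205.479ms=1/2b
5) 1643.836ms=4b +616.438ms=3/2b
6) 2260.274ms=11/2b +616.438ms=3/2b
7) 2876.712ms=7b +205.479ms=1/2b
8) 3082.192ms=15/2b +1027.397ms=5/2b
9) 4109.589ms=10b +410.959ms=1b
10) 4520.548ms=11b +410.959ms=1b
Σ=12b of 12 (146bpm 4/4) — PASS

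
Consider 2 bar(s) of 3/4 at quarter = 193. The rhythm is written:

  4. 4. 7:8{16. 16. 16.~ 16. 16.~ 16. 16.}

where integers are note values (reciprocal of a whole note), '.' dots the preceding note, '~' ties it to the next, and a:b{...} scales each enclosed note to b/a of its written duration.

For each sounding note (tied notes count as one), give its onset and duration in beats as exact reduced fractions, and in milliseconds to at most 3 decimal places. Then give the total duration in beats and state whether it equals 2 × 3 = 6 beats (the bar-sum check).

1) 0.0ms=0b +466.321ms=3/2b
2) 466.321ms=3/2b +466.321ms=3/2b
3) 932.642ms=3b +133.235ms=3/7b
4) 1065.877ms=24/7b +133.235ms=3/7b
5) 1199.112ms=27/7b +266.469ms=6/7b
6) 1465.581ms=33/7b +266.469ms=6/7b
7) 1732.05ms=39/7b +133.235ms=3/7b
Σ=6b of 6 (193bpm 3/4) — PASS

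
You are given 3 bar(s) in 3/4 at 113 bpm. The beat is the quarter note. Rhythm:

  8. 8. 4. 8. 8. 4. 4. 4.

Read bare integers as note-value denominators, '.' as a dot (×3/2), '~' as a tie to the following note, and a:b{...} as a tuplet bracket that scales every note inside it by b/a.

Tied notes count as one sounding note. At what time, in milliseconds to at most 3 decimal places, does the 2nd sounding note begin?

note 2 onset = 3/4b = 398.23ms

1. 0.0ms @ 0 + 398.23ms (3/4)
2. 398.23ms @ 3/4 + 398.23ms (3/4)
3. 796.46ms @ 3/2 + 796.46ms (3/2)
4. 1592.92ms @ 3 + 398.23ms (3/4)
5. 1991.15ms @ 15/4 + 398.23ms (3/4)
6. 2389.381ms @ 9/2 + 796.46ms (3/2)
7. 3185.841ms @ 6 + 796.46ms (3/2)
8. 3982.301ms @ 15/2 + 796.46ms (3/2)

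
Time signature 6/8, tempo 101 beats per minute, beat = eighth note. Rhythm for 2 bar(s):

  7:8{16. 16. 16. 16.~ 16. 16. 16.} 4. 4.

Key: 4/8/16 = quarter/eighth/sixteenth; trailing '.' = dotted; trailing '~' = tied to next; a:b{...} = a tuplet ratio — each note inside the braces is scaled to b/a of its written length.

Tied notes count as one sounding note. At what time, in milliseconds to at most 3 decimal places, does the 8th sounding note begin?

note 8 onset = 9b = 5346.535ms

1. 0.0ms @ 0 + 509.194ms (6/7)
2. 509.194ms @ 6/7 + 509.194ms (6/7)
3. 1018.388ms @ 12/7 + 509.194ms (6/7)
4. 1527.581ms @ 18/7 + 1018.388ms (12/7)
5. 2545.969ms @ 30/7 + 509.194ms (6/7)
6. 3055.163ms @ 36/7 + 509.194ms (6/7)
7. 3564.356ms @ 6 + 1782.178ms (3)
8. 5346.535ms @ 9 + 1782.178ms (3)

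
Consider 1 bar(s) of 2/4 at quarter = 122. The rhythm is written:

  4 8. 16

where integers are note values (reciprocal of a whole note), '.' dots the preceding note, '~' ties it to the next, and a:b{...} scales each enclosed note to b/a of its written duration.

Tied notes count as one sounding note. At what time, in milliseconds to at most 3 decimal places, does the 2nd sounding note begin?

note 2 onset = 1b = 491.803ms

1. 0.0ms @ 0 + 491.803ms (1)
2. 491.803ms @ 1 + 368.852ms (3/4)
3. 860.656ms @ 7/4 + 122.951ms (1/4)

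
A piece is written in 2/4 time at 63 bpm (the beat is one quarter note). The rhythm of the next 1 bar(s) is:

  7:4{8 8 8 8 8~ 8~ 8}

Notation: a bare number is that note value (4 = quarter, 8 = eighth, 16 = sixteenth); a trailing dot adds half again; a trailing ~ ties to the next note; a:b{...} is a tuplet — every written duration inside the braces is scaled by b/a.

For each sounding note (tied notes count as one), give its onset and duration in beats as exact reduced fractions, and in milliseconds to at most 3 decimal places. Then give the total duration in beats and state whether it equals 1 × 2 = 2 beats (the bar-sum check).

1) 0.0ms=0b +272.109ms=2/7b
2) 272.109ms=2/7b +272.109ms=2/7b
3) 544.218ms=4/7b +272.109ms=2/7b
4) 816.327ms=6/7b +272.109ms=2/7b
5) 1088.435ms=8/7b +816.327ms=6/7b
Σ=2b of 2 (63bpm 2/4) — PASS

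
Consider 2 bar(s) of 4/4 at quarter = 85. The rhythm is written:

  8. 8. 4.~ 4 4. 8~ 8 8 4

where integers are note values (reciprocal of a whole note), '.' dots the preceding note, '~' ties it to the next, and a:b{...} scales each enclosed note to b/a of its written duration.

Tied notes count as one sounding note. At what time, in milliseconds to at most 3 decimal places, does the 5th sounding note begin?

note 5 onset = 11/2b = 3882.353ms

1. 0.0ms @ 0 + 529.412ms (3/4)
2. 529.412ms @ 3/4 + 529.412ms (3/4)
3. 1058.824ms @ 3/2 + 1764.706ms (5/2)
4. 2823.529ms @ 4 + 1058.824ms (3/2)
5. 3882.353ms @ 11/2 + 705.882ms (1)
6. 4588.235ms @ 13/2 + 352.941ms (1/2)
7. 4941.176ms @ 7 + 705.882ms (1)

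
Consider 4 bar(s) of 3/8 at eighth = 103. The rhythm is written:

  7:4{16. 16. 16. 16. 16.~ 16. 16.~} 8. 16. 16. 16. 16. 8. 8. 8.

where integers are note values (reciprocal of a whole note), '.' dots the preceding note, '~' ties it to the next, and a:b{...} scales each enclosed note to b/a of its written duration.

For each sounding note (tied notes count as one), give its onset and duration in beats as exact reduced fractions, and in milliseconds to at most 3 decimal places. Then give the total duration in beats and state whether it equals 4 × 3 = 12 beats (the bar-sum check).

1) 0.0ms=0b +249.653ms=3/7b
2) 249.653ms=3/7b +249.653ms=3/7b
3) 499.307ms=6/7b +249.653ms=3/7b
4) 748.96ms=9/7b +249.653ms=3/7b
5) 998.613ms=12/7b +499.307ms=6/7b
6) 1497.92ms=18/7b +1123.44ms=27/14b
7) 2621.359ms=9/2b +436.893ms=3/4b
8) 3058.252ms=21/4b +436.893ms=3/4b
9) 3495.146ms=6b +436.893ms=3/4b
10) 3932.039ms=27/4b +436.893ms=3/4b
11) 4368.932ms=15/2b +873.786ms=3/2b
12) 5242.718ms=9b +873.786ms=3/2b
13) 6116.505ms=21/2b +873.786ms=3/2b
Σ=12b of 12 (103bpm 3/8) — PASS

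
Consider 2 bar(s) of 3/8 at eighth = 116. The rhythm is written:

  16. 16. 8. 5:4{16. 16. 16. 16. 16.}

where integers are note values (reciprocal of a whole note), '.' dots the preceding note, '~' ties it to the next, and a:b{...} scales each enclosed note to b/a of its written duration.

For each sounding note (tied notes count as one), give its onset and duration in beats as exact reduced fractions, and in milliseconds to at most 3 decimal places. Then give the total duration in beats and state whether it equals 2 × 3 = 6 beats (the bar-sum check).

1) 0.0ms=0b +387.931ms=3/4b
2) 387.931ms=3/4b +387.931ms=3/4b
3) 775.862ms=3/2b +775.862ms=3/2b
4) 1551.724ms=3b +310.345ms=3/5b
5) 1862.069ms=18/5b +310.345ms=3/5b
6) 2172.414ms=21/5b +310.345ms=3/5b
7) 2482.759ms=24/5b +310.345ms=3/5b
8) 2793.103ms=27/5b +310.345ms=3/5b
Σ=6b of 6 (116bpm 3/8) — PASS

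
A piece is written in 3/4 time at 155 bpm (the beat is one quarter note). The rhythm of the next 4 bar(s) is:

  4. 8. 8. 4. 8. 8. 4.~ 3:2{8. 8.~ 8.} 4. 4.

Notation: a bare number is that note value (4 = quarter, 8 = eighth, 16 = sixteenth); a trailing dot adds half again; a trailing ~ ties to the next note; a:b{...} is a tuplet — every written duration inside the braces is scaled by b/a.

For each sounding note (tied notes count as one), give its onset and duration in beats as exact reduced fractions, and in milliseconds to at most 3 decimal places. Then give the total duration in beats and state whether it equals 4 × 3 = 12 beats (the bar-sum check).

1) 0.0ms=0b +580.645ms=3/2b
2) 580.645ms=3/2b +290.323ms=3/4b
3) 870.968ms=9/4b +290.323ms=3/4b
4) 1161.29ms=3b +580.645ms=3/2b
5) 1741.935ms=9/2b +290.323ms=3/4b
6) 2032.258ms=21/4b +290.323ms=3/4b
7) 2322.581ms=6b +774.194ms=2b
8) 3096.774ms=8b +387.097ms=1b
9) 3483.871ms=9b +580.645ms=3/2b
10) 4064.516ms=21/2b +580.645ms=3/2b
Σ=12b of 12 (155bpm 3/4) — PASS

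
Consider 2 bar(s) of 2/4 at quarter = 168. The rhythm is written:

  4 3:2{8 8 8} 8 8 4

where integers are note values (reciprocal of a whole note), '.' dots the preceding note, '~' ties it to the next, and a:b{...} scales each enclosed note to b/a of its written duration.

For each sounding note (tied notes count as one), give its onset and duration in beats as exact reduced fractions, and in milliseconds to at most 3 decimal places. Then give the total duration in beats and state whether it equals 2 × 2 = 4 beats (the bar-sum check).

1) 0.0ms=0b +357.143ms=1b
2) 357.143ms=1b +119.048ms=1/3b
3) 476.19ms=4/3b +119.048ms=1/3b
4) 595.238ms=5/3b +119.048ms=1/3b
5) 714.286ms=2b +178.571ms=1/2b
6) 892.857ms=5/2b +178.571ms=1/2b
7) 1071.429ms=3b +357.143ms=1b
Σ=4b of 4 (168bpm 2/4) — PASS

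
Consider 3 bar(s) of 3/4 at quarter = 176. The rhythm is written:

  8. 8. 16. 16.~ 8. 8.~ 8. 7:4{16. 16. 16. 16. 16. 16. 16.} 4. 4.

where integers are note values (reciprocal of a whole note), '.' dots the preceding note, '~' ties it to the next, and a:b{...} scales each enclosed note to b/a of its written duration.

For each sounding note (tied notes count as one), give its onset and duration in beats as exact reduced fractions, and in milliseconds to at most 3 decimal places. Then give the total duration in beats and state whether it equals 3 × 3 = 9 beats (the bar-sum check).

1) 0.0ms=0b +255.682ms=3/4b
2) 255.682ms=3/4b +255.682ms=3/4b
3) 511.364ms=3/2b +127.841ms=3/8b
4) 639.205ms=15/8b +383.523ms=9/8b
5) 1022.727ms=3b +511.364ms=3/2b
6) 1534.091ms=9/2b +73.052ms=3/14b
7) 1607.143ms=33/7b +73.052ms=3/14b
8) 1680.195ms=69/14b +73.052ms=3/14b
9) 1753.247ms=36/7b +73.052ms=3/14b
10) 1826.299ms=75/14b +73.052ms=3/14b
11) 1899.351ms=39/7b +73.052ms=3/14b
12) 1972.403ms=81/14b +73.052ms=3/14b
13) 2045.455ms=6b +511.364ms=3/2b
14) 2556.818ms=15/2b +511.364ms=3/2b
Σ=9b of 9 (176bpm 3/4) — PASS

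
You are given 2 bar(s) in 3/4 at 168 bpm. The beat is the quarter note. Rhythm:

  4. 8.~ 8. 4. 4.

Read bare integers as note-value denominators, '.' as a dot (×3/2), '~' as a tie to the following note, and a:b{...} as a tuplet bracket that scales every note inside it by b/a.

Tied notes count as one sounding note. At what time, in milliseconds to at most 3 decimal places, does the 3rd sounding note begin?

note 3 onset = 3b = 1071.429ms

1. 0.0ms @ 0 + 535.714ms (3/2)
2. 535.714ms @ 3/2 + 535.714ms (3/2)
3. 1071.429ms @ 3 + 535.714ms (3/2)
4. 1607.143ms @ 9/2 + 535.714ms (3/2)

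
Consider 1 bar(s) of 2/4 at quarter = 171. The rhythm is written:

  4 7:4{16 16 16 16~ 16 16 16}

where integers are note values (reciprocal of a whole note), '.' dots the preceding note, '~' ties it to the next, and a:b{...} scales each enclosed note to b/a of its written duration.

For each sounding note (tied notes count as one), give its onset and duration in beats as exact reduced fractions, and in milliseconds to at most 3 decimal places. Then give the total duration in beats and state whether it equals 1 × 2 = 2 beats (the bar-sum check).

1) 0.0ms=0b +350.877ms=1b
2) 350.877ms=1b +50.125ms=1/7b
3) 401.003ms=8/7b +50.125ms=1/7b
4) 451.128ms=9/7b +50.125ms=1/7b
5) 501.253ms=10/7b +100.251ms=2/7b
6) 601.504ms=12/7b +50.125ms=1/7b
7) 651.629ms=13/7b +50.125ms=1/7b
Σ=2b of 2 (171bpm 2/4) — PASS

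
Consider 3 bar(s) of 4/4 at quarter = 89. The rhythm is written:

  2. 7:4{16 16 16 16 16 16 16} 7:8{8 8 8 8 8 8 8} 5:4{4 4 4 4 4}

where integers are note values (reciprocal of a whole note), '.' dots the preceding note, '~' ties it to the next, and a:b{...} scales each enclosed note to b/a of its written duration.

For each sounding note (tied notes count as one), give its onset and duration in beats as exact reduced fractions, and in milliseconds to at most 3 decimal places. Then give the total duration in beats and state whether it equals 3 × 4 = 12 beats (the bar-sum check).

1) 0.0ms=0b +2022.472ms=3b
2) 2022.472ms=3b +96.308ms=1/7b
3) 2118.78ms=22/7b +96.308ms=1/7b
4) 2215.088ms=23/7b +96.308ms=1/7b
5) 2311.396ms=24/7b +96.308ms=1/7b
6) 2407.705ms=25/7b +96.308ms=1/7b
7) 2504.013ms=26/7b +96.308ms=1/7b
8) 2600.321ms=27/7b +96.308ms=1/7b
9) 2696.629ms=4b +385.233ms=4/7b
10) 3081.862ms=32/7b +385.233ms=4/7b
11) 3467.095ms=36/7b +385.233ms=4/7b
12) 3852.327ms=40/7b +385.233ms=4/7b
13) 4237.56ms=44/7b +385.233ms=4/7b
14) 4622.793ms=48/7b +385.233ms=4/7b
15) 5008.026ms=52/7b +385.233ms=4/7b
16) 5393.258ms=8b +539.326ms=4/5b
17) 5932.584ms=44/5b +539.326ms=4/5b
18) 6471.91ms=48/5b +539.326ms=4/5b
19) 7011.236ms=52/5b +539.326ms=4/5b
20) 7550.562ms=56/5b +539.326ms=4/5b
Σ=12b of 12 (89bpm 4/4) — PASS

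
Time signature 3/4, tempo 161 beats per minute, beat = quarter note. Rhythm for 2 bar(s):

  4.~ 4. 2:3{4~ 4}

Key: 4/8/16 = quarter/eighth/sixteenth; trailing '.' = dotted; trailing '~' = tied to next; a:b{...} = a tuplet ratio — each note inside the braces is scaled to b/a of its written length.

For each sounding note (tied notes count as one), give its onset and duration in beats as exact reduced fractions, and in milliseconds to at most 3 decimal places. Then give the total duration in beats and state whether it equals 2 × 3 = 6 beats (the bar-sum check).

1) 0.0ms=0b +1118.012ms=3b
2) 1118.012ms=3b +1118.012ms=3b
Σ=6b of 6 (161bpm 3/4) — PASS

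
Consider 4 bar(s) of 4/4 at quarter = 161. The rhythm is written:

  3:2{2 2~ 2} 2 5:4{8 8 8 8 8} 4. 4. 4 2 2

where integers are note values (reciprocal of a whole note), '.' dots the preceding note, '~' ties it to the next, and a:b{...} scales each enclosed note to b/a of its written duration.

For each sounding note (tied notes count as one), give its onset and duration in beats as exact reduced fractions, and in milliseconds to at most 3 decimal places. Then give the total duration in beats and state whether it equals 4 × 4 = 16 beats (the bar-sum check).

1) 0.0ms=0b +496.894ms=4/3b
2) 496.894ms=4/3b +993.789ms=8/3b
3) 1490.683ms=4b +745.342ms=2b
4) 2236.025ms=6b +149.068ms=2/5b
5) 2385.093ms=32/5b +149.068ms=2/5b
6) 2534.161ms=34/5b +149.068ms=2/5b
7) 2683.23ms=36/5b +149.068ms=2/5b
8) 2832.298ms=38/5b +149.068ms=2/5b
9) 2981.366ms=8b +559.006ms=3/2b
10) 3540.373ms=19/2b +559.006ms=3/2b
11) 4099.379ms=11b +372.671ms=1b
12) 4472.05ms=12b +745.342ms=2b
13) 5217.391ms=14b +745.342ms=2b
Σ=16b of 16 (161bpm 4/4) — PASS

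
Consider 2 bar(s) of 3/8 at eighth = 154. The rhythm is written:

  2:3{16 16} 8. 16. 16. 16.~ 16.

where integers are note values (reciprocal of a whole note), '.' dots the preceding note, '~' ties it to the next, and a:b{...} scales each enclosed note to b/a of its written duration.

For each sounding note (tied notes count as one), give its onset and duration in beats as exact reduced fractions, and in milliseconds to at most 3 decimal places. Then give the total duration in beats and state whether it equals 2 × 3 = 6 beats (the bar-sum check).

1) 0.0ms=0b +292.208ms=3/4b
2) 292.208ms=3/4b +292.208ms=3/4b
3) 584.416ms=3/2b +584.416ms=3/2b
4) 1168.831ms=3b +292.208ms=3/4b
5) 1461.039ms=15/4b +292.208ms=3/4b
6) 1753.247ms=9/2b +584.416ms=3/2b
Σ=6b of 6 (154bpm 3/8) — PASS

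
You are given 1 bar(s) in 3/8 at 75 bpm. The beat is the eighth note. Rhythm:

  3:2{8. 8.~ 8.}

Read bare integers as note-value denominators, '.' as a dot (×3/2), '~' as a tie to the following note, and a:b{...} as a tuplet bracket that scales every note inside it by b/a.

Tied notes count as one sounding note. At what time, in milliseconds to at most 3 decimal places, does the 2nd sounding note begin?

1. 0.0ms @ 0 + 800.0ms (1)
2. 800.0ms @ 1 + 1600.0ms (2)

note 2 onset = 1b = 800.0ms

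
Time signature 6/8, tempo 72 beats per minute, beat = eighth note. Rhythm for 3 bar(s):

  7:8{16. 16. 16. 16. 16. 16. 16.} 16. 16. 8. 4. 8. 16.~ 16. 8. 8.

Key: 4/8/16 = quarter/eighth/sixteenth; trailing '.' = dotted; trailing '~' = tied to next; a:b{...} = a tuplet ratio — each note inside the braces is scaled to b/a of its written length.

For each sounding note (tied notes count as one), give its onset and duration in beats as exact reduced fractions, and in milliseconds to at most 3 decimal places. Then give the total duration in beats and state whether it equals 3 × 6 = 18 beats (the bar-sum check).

1) 0.0ms=0b +714.286ms=6/7b
2) 714.286ms=6/7b +714.286ms=6/7b
3) 1428.571ms=12/7b +714.286ms=6/7b
4) 2142.857ms=18/7b +714.286ms=6/7b
5) 2857.143ms=24/7b +714.286ms=6/7b
6) 3571.429ms=30/7b +714.286ms=6/7b
7) 4285.714ms=36/7b +714.286ms=6/7b
8) 5000.0ms=6b +625.0ms=3/4b
9) 5625.0ms=27/4b +625.0ms=3/4b
10) 6250.0ms=15/2b +1250.0ms=3/2b
11) 7500.0ms=9b +2500.0ms=3b
12) 10000.0ms=12b +1250.0ms=3/2b
13) 11250.0ms=27/2b +1250.0ms=3/2b
14) 12500.0ms=15b +1250.0ms=3/2b
15) 13750.0ms=33/2b +1250.0ms=3/2b
Σ=18b of 18 (72bpm 6/8) — PASS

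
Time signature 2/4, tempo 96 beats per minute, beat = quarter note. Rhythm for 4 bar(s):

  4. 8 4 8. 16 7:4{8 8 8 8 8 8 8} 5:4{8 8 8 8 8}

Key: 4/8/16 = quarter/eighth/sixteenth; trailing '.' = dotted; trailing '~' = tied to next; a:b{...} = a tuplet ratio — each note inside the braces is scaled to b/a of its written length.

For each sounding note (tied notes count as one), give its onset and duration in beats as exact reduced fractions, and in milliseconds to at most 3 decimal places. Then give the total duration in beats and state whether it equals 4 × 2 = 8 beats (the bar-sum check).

1) 0.0ms=0b +937.5ms=3/2b
2) 937.5ms=3/2b +312.5ms=1/2b
3) 1250.0ms=2b +625.0ms=1b
4) 1875.0ms=3b +468.75ms=3/4b
5) 2343.75ms=15/4b +156.25ms=1/4b
6) 2500.0ms=4b +178.571ms=2/7b
7) 2678.571ms=30/7b +178.571ms=2/7b
8) 2857.143ms=32/7b +178.571ms=2/7b
9) 3035.714ms=34/7b +178.571ms=2/7b
10) 3214.286ms=36/7b +178.571ms=2/7b
11) 3392.857ms=38/7b +178.571ms=2/7b
12) 3571.429ms=40/7b +178.571ms=2/7b
13) 3750.0ms=6b +250.0ms=2/5b
14) 4000.0ms=32/5b +250.0ms=2/5b
15) 4250.0ms=34/5b +250.0ms=2/5b
16) 4500.0ms=36/5b +250.0ms=2/5b
17) 4750.0ms=38/5b +250.0ms=2/5b
Σ=8b of 8 (96bpm 2/4) — PASS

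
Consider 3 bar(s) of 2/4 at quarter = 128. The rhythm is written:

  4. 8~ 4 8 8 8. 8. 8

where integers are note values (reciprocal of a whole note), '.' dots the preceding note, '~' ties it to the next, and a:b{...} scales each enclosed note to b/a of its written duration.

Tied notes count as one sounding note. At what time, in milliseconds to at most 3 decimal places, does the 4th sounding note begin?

note 4 onset = 7/2b = 1640.625ms

1. 0.0ms @ 0 + 703.125ms (3/2)
2. 703.125ms @ 3/2 + 703.125ms (3/2)
3. 1406.25ms @ 3 + 234.375ms (1/2)
4. 1640.625ms @ 7/2 + 234.375ms (1/2)
5. 1875.0ms @ 4 + 351.562ms (3/4)
6. 2226.562ms @ 19/4 + 351.562ms (3/4)
7. 2578.125ms @ 11/2 + 234.375ms (1/2)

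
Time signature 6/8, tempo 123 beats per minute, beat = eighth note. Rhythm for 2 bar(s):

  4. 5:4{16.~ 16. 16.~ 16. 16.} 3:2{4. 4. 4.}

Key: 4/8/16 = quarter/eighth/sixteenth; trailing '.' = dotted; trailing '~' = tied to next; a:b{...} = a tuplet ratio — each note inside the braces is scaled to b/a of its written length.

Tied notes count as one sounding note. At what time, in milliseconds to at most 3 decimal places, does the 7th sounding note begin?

1. 0.0ms @ 0 + 1463.415ms (3)
2. 1463.415ms @ 3 + 585.366ms (6/5)
3. 2048.78ms @ 21/5 + 585.366ms (6/5)
4. 2634.146ms @ 27/5 + 292.683ms (3/5)
5. 2926.829ms @ 6 + 975.61ms (2)
6. 3902.439ms @ 8 + 975.61ms (2)
7. 4878.049ms @ 10 + 975.61ms (2)

note 7 onset = 10b = 4878.049ms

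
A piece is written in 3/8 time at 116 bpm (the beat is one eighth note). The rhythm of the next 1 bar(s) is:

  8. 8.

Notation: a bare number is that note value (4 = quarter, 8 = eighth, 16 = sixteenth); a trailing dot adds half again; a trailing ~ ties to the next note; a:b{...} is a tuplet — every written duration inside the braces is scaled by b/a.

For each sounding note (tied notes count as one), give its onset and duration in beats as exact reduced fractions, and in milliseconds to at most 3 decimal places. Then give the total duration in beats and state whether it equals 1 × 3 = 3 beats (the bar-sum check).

1) 0.0ms=0b +775.862ms=3/2b
2) 775.862ms=3/2b +775.862ms=3/2b
Σ=3b of 3 (116bpm 3/8) — PASS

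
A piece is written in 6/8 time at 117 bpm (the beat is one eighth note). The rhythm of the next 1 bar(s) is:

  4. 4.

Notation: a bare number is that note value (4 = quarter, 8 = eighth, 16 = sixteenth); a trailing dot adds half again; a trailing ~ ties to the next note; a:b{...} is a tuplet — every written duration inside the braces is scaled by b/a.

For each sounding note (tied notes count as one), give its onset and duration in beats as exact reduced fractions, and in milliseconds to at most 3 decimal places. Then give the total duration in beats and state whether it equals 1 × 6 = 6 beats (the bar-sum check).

1) 0.0ms=0b +1538.462ms=3b
2) 1538.462ms=3b +1538.462ms=3b
Σ=6b of 6 (117bpm 6/8) — PASS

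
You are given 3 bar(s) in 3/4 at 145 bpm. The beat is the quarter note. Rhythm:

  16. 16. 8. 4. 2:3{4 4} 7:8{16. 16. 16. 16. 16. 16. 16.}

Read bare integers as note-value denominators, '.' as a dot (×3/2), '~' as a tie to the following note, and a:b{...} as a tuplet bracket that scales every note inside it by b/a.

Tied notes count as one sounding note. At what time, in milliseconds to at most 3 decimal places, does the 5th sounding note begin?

note 5 onset = 3b = 1241.379ms

1. 0.0ms @ 0 + 155.172ms (3/8)
2. 155.172ms @ 3/8 + 155.172ms (3/8)
3. 310.345ms @ 3/4 + 310.345ms (3/4)
4. 620.69ms @ 3/2 + 620.69ms (3/2)
5. 1241.379ms @ 3 + 620.69ms (3/2)
6. 1862.069ms @ 9/2 + 620.69ms (3/2)
7. 2482.759ms @ 6 + 177.34ms (3/7)
8. 2660.099ms @ 45/7 + 177.34ms (3/7)
9. 2837.438ms @ 48/7 + 177.34ms (3/7)
10. 3014.778ms @ 51/7 + 177.34ms (3/7)
11. 3192.118ms @ 54/7 + 177.34ms (3/7)
12. 3369.458ms @ 57/7 + 177.34ms (3/7)
13. 3546.798ms @ 60/7 + 177.34ms (3/7)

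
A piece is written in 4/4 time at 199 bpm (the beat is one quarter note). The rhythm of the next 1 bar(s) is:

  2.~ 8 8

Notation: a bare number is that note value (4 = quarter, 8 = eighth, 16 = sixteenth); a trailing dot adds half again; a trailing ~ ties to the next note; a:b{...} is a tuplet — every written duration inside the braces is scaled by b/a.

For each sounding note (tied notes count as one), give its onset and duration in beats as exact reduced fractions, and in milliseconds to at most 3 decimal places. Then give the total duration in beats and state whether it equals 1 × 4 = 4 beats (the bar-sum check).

1) 0.0ms=0b +1055.276ms=7/2b
2) 1055.276ms=7/2b +150.754ms=1/2b
Σ=4b of 4 (199bpm 4/4) — PASS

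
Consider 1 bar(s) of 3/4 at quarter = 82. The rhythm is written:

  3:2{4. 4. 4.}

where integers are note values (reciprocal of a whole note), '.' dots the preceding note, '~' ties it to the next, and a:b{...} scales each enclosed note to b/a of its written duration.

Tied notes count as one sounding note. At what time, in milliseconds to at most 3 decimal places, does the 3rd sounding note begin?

note 3 onset = 2b = 1463.415ms

1. 0.0ms @ 0 + 731.707ms (1)
2. 731.707ms @ 1 + 731.707ms (1)
3. 1463.415ms @ 2 + 731.707ms (1)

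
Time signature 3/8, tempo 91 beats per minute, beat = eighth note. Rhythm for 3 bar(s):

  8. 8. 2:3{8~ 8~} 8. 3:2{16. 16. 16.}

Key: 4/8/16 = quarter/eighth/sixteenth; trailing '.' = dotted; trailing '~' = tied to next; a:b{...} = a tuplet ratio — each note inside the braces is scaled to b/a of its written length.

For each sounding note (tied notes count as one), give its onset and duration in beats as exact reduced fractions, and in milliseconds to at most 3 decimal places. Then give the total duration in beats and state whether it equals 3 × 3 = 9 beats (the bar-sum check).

1) 0.0ms=0b +989.011ms=3/2b
2) 989.011ms=3/2b +989.011ms=3/2b
3) 1978.022ms=3b +2967.033ms=9/2b
4) 4945.055ms=15/2b +329.67ms=1/2b
5) 5274.725ms=8b +329.67ms=1/2b
6) 5604.396ms=17/2b +329.67ms=1/2b
Σ=9b of 9 (91bpm 3/8) — PASS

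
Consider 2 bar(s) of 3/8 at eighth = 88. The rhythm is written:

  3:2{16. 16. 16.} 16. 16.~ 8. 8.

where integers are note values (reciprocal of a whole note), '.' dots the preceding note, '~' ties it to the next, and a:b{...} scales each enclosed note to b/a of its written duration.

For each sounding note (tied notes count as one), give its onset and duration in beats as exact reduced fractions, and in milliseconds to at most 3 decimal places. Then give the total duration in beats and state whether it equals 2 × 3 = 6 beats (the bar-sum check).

1) 0.0ms=0b +340.909ms=1/2b
2) 340.909ms=1/2b +340.909ms=1/2b
3) 681.818ms=1b +340.909ms=1/2b
4) 1022.727ms=3/2b +511.364ms=3/4b
5) 1534.091ms=9/4b +1534.091ms=9/4b
6) 3068.182ms=9/2b +1022.727ms=3/2b
Σ=6b of 6 (88bpm 3/8) — PASS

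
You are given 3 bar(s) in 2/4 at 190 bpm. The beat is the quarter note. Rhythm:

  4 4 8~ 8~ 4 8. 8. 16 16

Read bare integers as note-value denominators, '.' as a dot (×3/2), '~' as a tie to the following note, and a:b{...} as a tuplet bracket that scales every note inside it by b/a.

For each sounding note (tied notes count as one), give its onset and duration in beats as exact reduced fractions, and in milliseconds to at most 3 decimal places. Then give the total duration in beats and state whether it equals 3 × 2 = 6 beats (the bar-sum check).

1) 0.0ms=0b +315.789ms=1b
2) 315.789ms=1b +315.789ms=1b
3) 631.579ms=2b +631.579ms=2b
4) 1263.158ms=4b +236.842ms=3/4b
5) 1500.0ms=19/4b +236.842ms=3/4b
6) 1736.842ms=11/2b +78.947ms=1/4b
7) 1815.789ms=23/4b +78.947ms=1/4b
Σ=6b of 6 (190bpm 2/4) — PASS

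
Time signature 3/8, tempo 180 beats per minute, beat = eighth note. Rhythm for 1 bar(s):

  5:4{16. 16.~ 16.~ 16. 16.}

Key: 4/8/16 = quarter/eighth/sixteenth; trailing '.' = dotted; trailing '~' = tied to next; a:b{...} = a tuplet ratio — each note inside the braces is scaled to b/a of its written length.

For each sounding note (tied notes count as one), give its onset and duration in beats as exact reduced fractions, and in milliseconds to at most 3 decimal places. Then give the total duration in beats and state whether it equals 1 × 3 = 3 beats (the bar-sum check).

1) 0.0ms=0b +200.0ms=3/5b
2) 200.0ms=3/5b +600.0ms=9/5b
3) 800.0ms=12/5b +200.0ms=3/5b
Σ=3b of 3 (180bpm 3/8) — PASS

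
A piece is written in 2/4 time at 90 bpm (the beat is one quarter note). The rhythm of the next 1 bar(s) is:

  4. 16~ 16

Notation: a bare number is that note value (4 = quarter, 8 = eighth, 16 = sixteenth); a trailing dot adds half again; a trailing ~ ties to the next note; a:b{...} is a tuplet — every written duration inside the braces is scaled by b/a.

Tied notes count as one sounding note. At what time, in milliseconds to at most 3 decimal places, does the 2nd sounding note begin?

note 2 onset = 3/2b = 1000.0ms

1. 0.0ms @ 0 + 1000.0ms (3/2)
2. 1000.0ms @ 3/2 + 333.333ms (1/2)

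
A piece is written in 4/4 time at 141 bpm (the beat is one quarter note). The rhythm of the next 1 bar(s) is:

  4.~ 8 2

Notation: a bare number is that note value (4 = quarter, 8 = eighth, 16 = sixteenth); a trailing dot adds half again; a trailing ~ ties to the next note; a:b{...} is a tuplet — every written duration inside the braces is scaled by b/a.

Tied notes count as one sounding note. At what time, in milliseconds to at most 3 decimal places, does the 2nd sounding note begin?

note 2 onset = 2b = 851.064ms

1. 0.0ms @ 0 + 851.064ms (2)
2. 851.064ms @ 2 + 851.064ms (2)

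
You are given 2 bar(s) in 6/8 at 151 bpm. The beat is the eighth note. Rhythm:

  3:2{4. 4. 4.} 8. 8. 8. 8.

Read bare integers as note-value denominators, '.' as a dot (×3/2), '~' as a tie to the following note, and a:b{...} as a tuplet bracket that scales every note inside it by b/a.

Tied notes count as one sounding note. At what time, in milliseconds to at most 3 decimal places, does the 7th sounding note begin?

1. 0.0ms @ 0 + 794.702ms (2)
2. 794.702ms @ 2 + 794.702ms (2)
3. 1589.404ms @ 4 + 794.702ms (2)
4. 2384.106ms @ 6 + 596.026ms (3/2)
5. 2980.132ms @ 15/2 + 596.026ms (3/2)
6. 3576.159ms @ 9 + 596.026ms (3/2)
7. 4172.185ms @ 21/2 + 596.026ms (3/2)

note 7 onset = 21/2b = 4172.185ms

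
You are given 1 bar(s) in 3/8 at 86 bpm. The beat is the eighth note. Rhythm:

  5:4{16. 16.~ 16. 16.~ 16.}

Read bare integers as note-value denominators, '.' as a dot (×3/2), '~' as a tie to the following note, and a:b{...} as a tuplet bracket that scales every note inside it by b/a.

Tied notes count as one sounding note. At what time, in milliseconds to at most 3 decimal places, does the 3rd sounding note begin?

note 3 onset = 9/5b = 1255.814ms

1. 0.0ms @ 0 + 418.605ms (3/5)
2. 418.605ms @ 3/5 + 837.209ms (6/5)
3. 1255.814ms @ 9/5 + 837.209ms (6/5)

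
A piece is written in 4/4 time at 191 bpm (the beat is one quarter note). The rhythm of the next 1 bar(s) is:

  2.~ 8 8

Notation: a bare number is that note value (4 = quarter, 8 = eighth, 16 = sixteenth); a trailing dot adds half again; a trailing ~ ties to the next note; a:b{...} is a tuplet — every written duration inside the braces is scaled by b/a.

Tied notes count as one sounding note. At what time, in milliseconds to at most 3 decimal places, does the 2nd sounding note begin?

note 2 onset = 7/2b = 1099.476ms

1. 0.0ms @ 0 + 1099.476ms (7/2)
2. 1099.476ms @ 7/2 + 157.068ms (1/2)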